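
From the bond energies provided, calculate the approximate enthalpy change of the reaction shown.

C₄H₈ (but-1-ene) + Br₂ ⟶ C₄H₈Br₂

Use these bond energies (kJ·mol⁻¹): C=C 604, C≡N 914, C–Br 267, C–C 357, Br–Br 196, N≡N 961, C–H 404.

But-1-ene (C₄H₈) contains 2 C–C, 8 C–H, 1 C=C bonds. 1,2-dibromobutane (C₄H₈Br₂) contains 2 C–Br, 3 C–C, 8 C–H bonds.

ΔH ≈ −91 kJ

Bonds broken (reactants):
  Br–Br: 1 × 196 = 196
  C–C: 2 × 357 = 714
  C–H: 8 × 404 = 3232
  C=C: 1 × 604 = 604
  Σ(broken) = 4746 kJ
Bonds formed (products):
  C–Br: 2 × 267 = 534
  C–C: 3 × 357 = 1071
  C–H: 8 × 404 = 3232
  Σ(formed) = 4837 kJ
ΔH = Σ(broken) − Σ(formed) = 4746 − 4837 = −91 kJ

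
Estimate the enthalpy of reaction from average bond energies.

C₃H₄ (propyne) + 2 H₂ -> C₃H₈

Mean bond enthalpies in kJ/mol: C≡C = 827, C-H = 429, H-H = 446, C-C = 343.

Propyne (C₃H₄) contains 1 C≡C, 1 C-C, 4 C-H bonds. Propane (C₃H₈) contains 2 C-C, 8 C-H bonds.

ΔH ≈ −340 kJ

Bonds broken (reactants):
  C≡C: 1 × 827 = 827
  C-C: 1 × 343 = 343
  C-H: 4 × 429 = 1716
  H-H: 2 × 446 = 892
  Σ(broken) = 3778 kJ
Bonds formed (products):
  C-C: 2 × 343 = 686
  C-H: 8 × 429 = 3432
  Σ(formed) = 4118 kJ
ΔH = Σ(broken) − Σ(formed) = 3778 − 4118 = −340 kJ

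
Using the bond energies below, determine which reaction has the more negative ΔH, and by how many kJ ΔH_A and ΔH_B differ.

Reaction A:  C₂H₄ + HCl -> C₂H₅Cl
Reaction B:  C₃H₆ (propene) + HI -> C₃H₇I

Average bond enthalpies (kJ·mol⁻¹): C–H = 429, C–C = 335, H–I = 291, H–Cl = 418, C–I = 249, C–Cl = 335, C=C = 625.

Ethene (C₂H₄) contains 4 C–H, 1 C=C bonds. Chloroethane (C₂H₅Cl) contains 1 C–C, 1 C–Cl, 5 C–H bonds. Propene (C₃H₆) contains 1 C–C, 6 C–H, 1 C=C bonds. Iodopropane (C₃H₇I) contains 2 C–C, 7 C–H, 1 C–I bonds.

Reaction B, by 41 kJ

Reaction A:
  Bonds broken (reactants):
    C–H: 4 × 429 = 1716
    C=C: 1 × 625 = 625
    H–Cl: 1 × 418 = 418
    Σ(broken) = 2759 kJ
  Bonds formed (products):
    C–C: 1 × 335 = 335
    C–Cl: 1 × 335 = 335
    C–H: 5 × 429 = 2145
    Σ(formed) = 2815 kJ
  ΔH_A = 2759 − 2815 = −56 kJ
Reaction B:
  Bonds broken (reactants):
    C–C: 1 × 335 = 335
    C–H: 6 × 429 = 2574
    C=C: 1 × 625 = 625
    H–I: 1 × 291 = 291
    Σ(broken) = 3825 kJ
  Bonds formed (products):
    C–C: 2 × 335 = 670
    C–H: 7 × 429 = 3003
    C–I: 1 × 249 = 249
    Σ(formed) = 3922 kJ
  ΔH_B = 3825 − 3922 = −97 kJ
ΔH_A − ΔH_B = +41 kJ, so reaction B has the more negative ΔH; |ΔH_A − ΔH_B| = 41 kJ.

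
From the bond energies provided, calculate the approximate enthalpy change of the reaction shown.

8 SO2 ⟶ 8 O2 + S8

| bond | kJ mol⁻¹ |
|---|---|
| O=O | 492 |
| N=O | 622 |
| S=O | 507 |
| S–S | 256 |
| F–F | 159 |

Bonds broken (reactants):
  S=O: 16 × 507 = 8112
  Σ(broken) = 8112 kJ
Bonds formed (products):
  O=O: 8 × 492 = 3936
  S–S: 8 × 256 = 2048
  Σ(formed) = 5984 kJ
ΔH = Σ(broken) − Σ(formed) = 8112 − 5984 = +2128 kJ

ΔH ≈ +2128 kJ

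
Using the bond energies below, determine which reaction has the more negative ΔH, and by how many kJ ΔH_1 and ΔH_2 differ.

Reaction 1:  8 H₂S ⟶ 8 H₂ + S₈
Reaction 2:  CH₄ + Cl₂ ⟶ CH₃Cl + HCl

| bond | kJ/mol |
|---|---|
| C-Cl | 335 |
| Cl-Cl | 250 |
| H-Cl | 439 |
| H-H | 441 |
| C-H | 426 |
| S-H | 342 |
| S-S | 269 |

Reaction 1:
  Bonds broken (reactants):
    S-H: 16 × 342 = 5472
    Σ(broken) = 5472 kJ
  Bonds formed (products):
    H-H: 8 × 441 = 3528
    S-S: 8 × 269 = 2152
    Σ(formed) = 5680 kJ
  ΔH_1 = 5472 − 5680 = −208 kJ
Reaction 2:
  Bonds broken (reactants):
    C-H: 4 × 426 = 1704
    Cl-Cl: 1 × 250 = 250
    Σ(broken) = 1954 kJ
  Bonds formed (products):
    C-Cl: 1 × 335 = 335
    C-H: 3 × 426 = 1278
    H-Cl: 1 × 439 = 439
    Σ(formed) = 2052 kJ
  ΔH_2 = 1954 − 2052 = −98 kJ
ΔH_1 − ΔH_2 = −110 kJ, so reaction 1 has the more negative ΔH; |ΔH_1 − ΔH_2| = 110 kJ.

Reaction 1, by 110 kJ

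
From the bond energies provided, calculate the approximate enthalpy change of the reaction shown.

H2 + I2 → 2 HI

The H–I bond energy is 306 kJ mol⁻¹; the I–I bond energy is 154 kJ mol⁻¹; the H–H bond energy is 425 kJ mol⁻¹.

Bonds broken (reactants):
  H–H: 1 × 425 = 425
  I–I: 1 × 154 = 154
  Σ(broken) = 579 kJ
Bonds formed (products):
  H–I: 2 × 306 = 612
  Σ(formed) = 612 kJ
ΔH = Σ(broken) − Σ(formed) = 579 − 612 = −33 kJ

ΔH ≈ −33 kJ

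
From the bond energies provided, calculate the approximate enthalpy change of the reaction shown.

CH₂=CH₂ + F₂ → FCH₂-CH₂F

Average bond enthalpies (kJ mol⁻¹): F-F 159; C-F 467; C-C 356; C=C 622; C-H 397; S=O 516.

ΔH ≈ −509 kJ

Bonds broken (reactants):
  C-H: 4 × 397 = 1588
  C=C: 1 × 622 = 622
  F-F: 1 × 159 = 159
  Σ(broken) = 2369 kJ
Bonds formed (products):
  C-C: 1 × 356 = 356
  C-F: 2 × 467 = 934
  C-H: 4 × 397 = 1588
  Σ(formed) = 2878 kJ
ΔH = Σ(broken) − Σ(formed) = 2369 − 2878 = −509 kJ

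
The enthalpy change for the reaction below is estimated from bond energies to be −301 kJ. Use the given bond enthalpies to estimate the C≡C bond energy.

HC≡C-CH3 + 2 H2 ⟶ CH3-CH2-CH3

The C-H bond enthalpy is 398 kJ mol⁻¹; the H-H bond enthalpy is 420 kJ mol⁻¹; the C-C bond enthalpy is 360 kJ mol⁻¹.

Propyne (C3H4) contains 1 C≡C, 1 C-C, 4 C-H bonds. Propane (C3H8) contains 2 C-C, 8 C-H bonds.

Let D be the C≡C bond energy.
Σ(broken) = 1×D + 1×360 + 4×398 + 2×420 = 2792 + D
Σ(formed) = 2×360 + 8×398 = 3904
ΔH = Σ(broken) − Σ(formed) = (2792 + D) − (3904) = −1112 + D
Setting this equal to −301 kJ gives D = 811 kJ/mol.

D(C≡C) ≈ 811 kJ/mol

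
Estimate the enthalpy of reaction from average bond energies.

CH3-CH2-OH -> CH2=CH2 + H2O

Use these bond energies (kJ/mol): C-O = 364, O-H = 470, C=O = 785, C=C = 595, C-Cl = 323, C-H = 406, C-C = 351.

ΔH ≈ +56 kJ

Bonds broken (reactants):
  C-C: 1 × 351 = 351
  C-H: 5 × 406 = 2030
  C-O: 1 × 364 = 364
  O-H: 1 × 470 = 470
  Σ(broken) = 3215 kJ
Bonds formed (products):
  C-H: 4 × 406 = 1624
  C=C: 1 × 595 = 595
  O-H: 2 × 470 = 940
  Σ(formed) = 3159 kJ
ΔH = Σ(broken) − Σ(formed) = 3215 − 3159 = +56 kJ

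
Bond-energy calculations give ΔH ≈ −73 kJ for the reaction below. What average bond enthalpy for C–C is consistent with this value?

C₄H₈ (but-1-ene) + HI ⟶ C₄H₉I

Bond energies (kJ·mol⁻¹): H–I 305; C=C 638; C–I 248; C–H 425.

Let D be the C–C bond energy.
Σ(broken) = 2×D + 8×425 + 1×638 + 1×305 = 4343 + 2D
Σ(formed) = 3×D + 9×425 + 1×248 = 4073 + 3D
ΔH = Σ(broken) − Σ(formed) = (4343 + 2D) − (4073 + 3D) = +270 − D
Setting this equal to −73 kJ gives D = 343 kJ/mol.

D(C–C) ≈ 343 kJ/mol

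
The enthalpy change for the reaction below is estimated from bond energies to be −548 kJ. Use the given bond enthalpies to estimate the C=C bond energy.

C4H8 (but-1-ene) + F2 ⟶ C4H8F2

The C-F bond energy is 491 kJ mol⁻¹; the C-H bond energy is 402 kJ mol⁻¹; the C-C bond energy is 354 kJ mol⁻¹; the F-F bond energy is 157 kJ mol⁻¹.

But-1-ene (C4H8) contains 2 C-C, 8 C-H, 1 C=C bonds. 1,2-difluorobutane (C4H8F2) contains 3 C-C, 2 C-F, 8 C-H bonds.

Let D be the C=C bond energy.
Σ(broken) = 2×354 + 8×402 + 1×D + 1×157 = 4081 + D
Σ(formed) = 3×354 + 2×491 + 8×402 = 5260
ΔH = Σ(broken) − Σ(formed) = (4081 + D) − (5260) = −1179 + D
Setting this equal to −548 kJ gives D = 631 kJ/mol.

D(C=C) ≈ 631 kJ/mol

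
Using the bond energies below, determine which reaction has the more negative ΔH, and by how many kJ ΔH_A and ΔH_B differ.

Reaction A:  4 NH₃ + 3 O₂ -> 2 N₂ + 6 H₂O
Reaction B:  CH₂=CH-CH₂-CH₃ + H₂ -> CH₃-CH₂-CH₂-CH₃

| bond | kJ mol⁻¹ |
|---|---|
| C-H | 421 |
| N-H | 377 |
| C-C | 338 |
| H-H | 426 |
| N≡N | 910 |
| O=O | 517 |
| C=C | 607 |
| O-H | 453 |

Reaction A, by 1034 kJ

Reaction A:
  Bonds broken (reactants):
    N-H: 12 × 377 = 4524
    O=O: 3 × 517 = 1551
    Σ(broken) = 6075 kJ
  Bonds formed (products):
    N≡N: 2 × 910 = 1820
    O-H: 12 × 453 = 5436
    Σ(formed) = 7256 kJ
  ΔH_A = 6075 − 7256 = −1181 kJ
Reaction B:
  Bonds broken (reactants):
    C-C: 2 × 338 = 676
    C-H: 8 × 421 = 3368
    C=C: 1 × 607 = 607
    H-H: 1 × 426 = 426
    Σ(broken) = 5077 kJ
  Bonds formed (products):
    C-C: 3 × 338 = 1014
    C-H: 10 × 421 = 4210
    Σ(formed) = 5224 kJ
  ΔH_B = 5077 − 5224 = −147 kJ
ΔH_A − ΔH_B = −1034 kJ, so reaction A has the more negative ΔH; |ΔH_A − ΔH_B| = 1034 kJ.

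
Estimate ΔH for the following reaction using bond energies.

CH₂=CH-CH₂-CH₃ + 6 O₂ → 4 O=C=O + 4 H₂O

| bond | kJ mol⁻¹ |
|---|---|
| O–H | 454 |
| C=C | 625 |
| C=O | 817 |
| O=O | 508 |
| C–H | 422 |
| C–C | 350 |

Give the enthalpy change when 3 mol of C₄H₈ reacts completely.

Bonds broken (reactants):
  C–C: 2 × 350 = 700
  C–H: 8 × 422 = 3376
  C=C: 1 × 625 = 625
  O=O: 6 × 508 = 3048
  Σ(broken) = 7749 kJ
Bonds formed (products):
  C=O: 8 × 817 = 6536
  O–H: 8 × 454 = 3632
  Σ(formed) = 10168 kJ
ΔH = Σ(broken) − Σ(formed) = 7749 − 10168 = −2419 kJ
For 3× the reaction as written: 3 × (−2419) = −7257 kJ

ΔH = −7257 kJ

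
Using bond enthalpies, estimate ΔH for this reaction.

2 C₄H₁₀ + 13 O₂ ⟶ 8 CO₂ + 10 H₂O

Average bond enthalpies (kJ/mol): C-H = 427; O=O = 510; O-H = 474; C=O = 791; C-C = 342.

Bonds broken (reactants):
  C-C: 6 × 342 = 2052
  C-H: 20 × 427 = 8540
  O=O: 13 × 510 = 6630
  Σ(broken) = 17222 kJ
Bonds formed (products):
  C=O: 16 × 791 = 12656
  O-H: 20 × 474 = 9480
  Σ(formed) = 22136 kJ
ΔH = Σ(broken) − Σ(formed) = 17222 − 22136 = −4914 kJ

ΔH ≈ −4914 kJ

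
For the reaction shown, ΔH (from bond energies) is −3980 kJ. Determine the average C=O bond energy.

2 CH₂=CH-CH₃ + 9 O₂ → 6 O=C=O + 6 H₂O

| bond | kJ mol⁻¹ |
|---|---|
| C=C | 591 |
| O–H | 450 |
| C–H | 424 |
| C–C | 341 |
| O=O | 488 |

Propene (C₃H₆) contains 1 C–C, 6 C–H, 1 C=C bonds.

Let D be the C=O bond energy.
Σ(broken) = 2×341 + 12×424 + 2×591 + 9×488 = 11344
Σ(formed) = 12×D + 12×450 = 5400 + 12D
ΔH = Σ(broken) − Σ(formed) = (11344) − (5400 + 12D) = +5944 − 12D
Setting this equal to −3980 kJ gives 12D = 9924, so D = 827 kJ/mol.

D(C=O) ≈ 827 kJ/mol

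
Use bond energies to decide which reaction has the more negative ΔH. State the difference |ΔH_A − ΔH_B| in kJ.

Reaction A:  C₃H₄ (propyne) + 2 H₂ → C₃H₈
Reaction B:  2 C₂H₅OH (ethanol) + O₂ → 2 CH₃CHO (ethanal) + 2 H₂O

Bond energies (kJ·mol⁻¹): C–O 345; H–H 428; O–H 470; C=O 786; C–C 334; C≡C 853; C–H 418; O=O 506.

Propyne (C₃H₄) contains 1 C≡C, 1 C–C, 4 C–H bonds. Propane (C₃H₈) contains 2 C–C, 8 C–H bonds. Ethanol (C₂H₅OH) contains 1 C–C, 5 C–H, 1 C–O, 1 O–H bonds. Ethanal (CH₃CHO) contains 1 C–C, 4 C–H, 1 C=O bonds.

Reaction B, by 183 kJ

Reaction A:
  Bonds broken (reactants):
    C≡C: 1 × 853 = 853
    C–C: 1 × 334 = 334
    C–H: 4 × 418 = 1672
    H–H: 2 × 428 = 856
    Σ(broken) = 3715 kJ
  Bonds formed (products):
    C–C: 2 × 334 = 668
    C–H: 8 × 418 = 3344
    Σ(formed) = 4012 kJ
  ΔH_A = 3715 − 4012 = −297 kJ
Reaction B:
  Bonds broken (reactants):
    C–C: 2 × 334 = 668
    C–H: 10 × 418 = 4180
    C–O: 2 × 345 = 690
    O–H: 2 × 470 = 940
    O=O: 1 × 506 = 506
    Σ(broken) = 6984 kJ
  Bonds formed (products):
    C–C: 2 × 334 = 668
    C–H: 8 × 418 = 3344
    C=O: 2 × 786 = 1572
    O–H: 4 × 470 = 1880
    Σ(formed) = 7464 kJ
  ΔH_B = 6984 − 7464 = −480 kJ
ΔH_A − ΔH_B = +183 kJ, so reaction B has the more negative ΔH; |ΔH_A − ΔH_B| = 183 kJ.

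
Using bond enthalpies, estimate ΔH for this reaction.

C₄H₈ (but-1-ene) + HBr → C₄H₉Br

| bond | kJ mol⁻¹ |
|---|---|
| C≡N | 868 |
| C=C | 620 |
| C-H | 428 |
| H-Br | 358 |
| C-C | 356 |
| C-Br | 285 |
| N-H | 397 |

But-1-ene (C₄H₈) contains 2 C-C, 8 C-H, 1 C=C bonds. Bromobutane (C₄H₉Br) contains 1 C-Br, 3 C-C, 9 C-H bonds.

Bonds broken (reactants):
  C-C: 2 × 356 = 712
  C-H: 8 × 428 = 3424
  C=C: 1 × 620 = 620
  H-Br: 1 × 358 = 358
  Σ(broken) = 5114 kJ
Bonds formed (products):
  C-Br: 1 × 285 = 285
  C-C: 3 × 356 = 1068
  C-H: 9 × 428 = 3852
  Σ(formed) = 5205 kJ
ΔH = Σ(broken) − Σ(formed) = 5114 − 5205 = −91 kJ

ΔH ≈ −91 kJ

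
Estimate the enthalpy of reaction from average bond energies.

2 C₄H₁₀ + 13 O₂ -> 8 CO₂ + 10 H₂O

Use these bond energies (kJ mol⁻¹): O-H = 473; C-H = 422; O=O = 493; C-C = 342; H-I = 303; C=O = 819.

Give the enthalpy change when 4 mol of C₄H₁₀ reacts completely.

ΔH = −11326 kJ

Bonds broken (reactants):
  C-C: 6 × 342 = 2052
  C-H: 20 × 422 = 8440
  O=O: 13 × 493 = 6409
  Σ(broken) = 16901 kJ
Bonds formed (products):
  C=O: 16 × 819 = 13104
  O-H: 20 × 473 = 9460
  Σ(formed) = 22564 kJ
ΔH = Σ(broken) − Σ(formed) = 16901 − 22564 = −5663 kJ
For 2× the reaction as written: 2 × (−5663) = −11326 kJ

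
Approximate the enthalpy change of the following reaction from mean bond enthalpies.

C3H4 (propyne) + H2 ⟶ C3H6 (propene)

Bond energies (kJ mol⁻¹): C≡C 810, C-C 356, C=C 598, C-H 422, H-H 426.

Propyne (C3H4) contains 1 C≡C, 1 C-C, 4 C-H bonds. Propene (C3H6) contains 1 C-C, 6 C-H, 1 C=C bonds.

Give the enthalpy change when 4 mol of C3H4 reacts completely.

Bonds broken (reactants):
  C≡C: 1 × 810 = 810
  C-C: 1 × 356 = 356
  C-H: 4 × 422 = 1688
  H-H: 1 × 426 = 426
  Σ(broken) = 3280 kJ
Bonds formed (products):
  C-C: 1 × 356 = 356
  C-H: 6 × 422 = 2532
  C=C: 1 × 598 = 598
  Σ(formed) = 3486 kJ
ΔH = Σ(broken) − Σ(formed) = 3280 − 3486 = −206 kJ
For 4× the reaction as written: 4 × (−206) = −824 kJ

ΔH = −824 kJ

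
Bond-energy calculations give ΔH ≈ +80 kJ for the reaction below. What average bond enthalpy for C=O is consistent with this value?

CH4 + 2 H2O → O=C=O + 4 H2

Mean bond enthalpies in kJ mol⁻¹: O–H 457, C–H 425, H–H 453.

Let D be the C=O bond energy.
Σ(broken) = 4×425 + 4×457 = 3528
Σ(formed) = 2×D + 4×453 = 1812 + 2D
ΔH = Σ(broken) − Σ(formed) = (3528) − (1812 + 2D) = +1716 − 2D
Setting this equal to +80 kJ gives 2D = 1636, so D = 818 kJ/mol.

D(C=O) ≈ 818 kJ/mol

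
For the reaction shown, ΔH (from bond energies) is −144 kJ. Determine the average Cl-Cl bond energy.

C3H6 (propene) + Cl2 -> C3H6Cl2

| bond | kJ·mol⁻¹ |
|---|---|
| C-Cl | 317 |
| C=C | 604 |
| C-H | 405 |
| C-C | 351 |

D(Cl-Cl) ≈ 237 kJ/mol

Let D be the Cl-Cl bond energy.
Σ(broken) = 1×351 + 6×405 + 1×604 + 1×D = 3385 + D
Σ(formed) = 2×351 + 2×317 + 6×405 = 3766
ΔH = Σ(broken) − Σ(formed) = (3385 + D) − (3766) = −381 + D
Setting this equal to −144 kJ gives D = 237 kJ/mol.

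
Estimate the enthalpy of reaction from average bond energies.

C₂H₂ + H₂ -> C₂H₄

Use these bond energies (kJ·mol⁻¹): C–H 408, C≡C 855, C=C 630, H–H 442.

ΔH ≈ −149 kJ

Bonds broken (reactants):
  C≡C: 1 × 855 = 855
  C–H: 2 × 408 = 816
  H–H: 1 × 442 = 442
  Σ(broken) = 2113 kJ
Bonds formed (products):
  C–H: 4 × 408 = 1632
  C=C: 1 × 630 = 630
  Σ(formed) = 2262 kJ
ΔH = Σ(broken) − Σ(formed) = 2113 − 2262 = −149 kJ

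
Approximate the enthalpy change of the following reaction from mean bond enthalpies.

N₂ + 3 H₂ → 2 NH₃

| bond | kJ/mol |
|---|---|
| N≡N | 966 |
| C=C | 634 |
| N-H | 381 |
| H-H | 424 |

ΔH ≈ −48 kJ

Bonds broken (reactants):
  H-H: 3 × 424 = 1272
  N≡N: 1 × 966 = 966
  Σ(broken) = 2238 kJ
Bonds formed (products):
  N-H: 6 × 381 = 2286
  Σ(formed) = 2286 kJ
ΔH = Σ(broken) − Σ(formed) = 2238 − 2286 = −48 kJ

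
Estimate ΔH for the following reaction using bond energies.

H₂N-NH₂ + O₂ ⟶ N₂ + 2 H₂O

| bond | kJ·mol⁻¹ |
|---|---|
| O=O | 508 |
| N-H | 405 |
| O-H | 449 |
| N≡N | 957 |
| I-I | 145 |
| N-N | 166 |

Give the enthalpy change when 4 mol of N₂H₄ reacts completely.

Bonds broken (reactants):
  N-H: 4 × 405 = 1620
  N-N: 1 × 166 = 166
  O=O: 1 × 508 = 508
  Σ(broken) = 2294 kJ
Bonds formed (products):
  N≡N: 1 × 957 = 957
  O-H: 4 × 449 = 1796
  Σ(formed) = 2753 kJ
ΔH = Σ(broken) − Σ(formed) = 2294 − 2753 = −459 kJ
For 4× the reaction as written: 4 × (−459) = −1836 kJ

ΔH = −1836 kJ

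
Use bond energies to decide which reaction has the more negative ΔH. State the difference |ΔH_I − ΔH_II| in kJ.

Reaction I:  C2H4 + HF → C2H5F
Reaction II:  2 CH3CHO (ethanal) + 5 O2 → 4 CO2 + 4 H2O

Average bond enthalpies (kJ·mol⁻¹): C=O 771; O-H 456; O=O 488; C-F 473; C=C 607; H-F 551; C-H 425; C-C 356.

Reaction II, by 1626 kJ

Reaction I:
  Bonds broken (reactants):
    C-H: 4 × 425 = 1700
    C=C: 1 × 607 = 607
    H-F: 1 × 551 = 551
    Σ(broken) = 2858 kJ
  Bonds formed (products):
    C-C: 1 × 356 = 356
    C-F: 1 × 473 = 473
    C-H: 5 × 425 = 2125
    Σ(formed) = 2954 kJ
  ΔH_I = 2858 − 2954 = −96 kJ
Reaction II:
  Bonds broken (reactants):
    C-C: 2 × 356 = 712
    C-H: 8 × 425 = 3400
    C=O: 2 × 771 = 1542
    O=O: 5 × 488 = 2440
    Σ(broken) = 8094 kJ
  Bonds formed (products):
    C=O: 8 × 771 = 6168
    O-H: 8 × 456 = 3648
    Σ(formed) = 9816 kJ
  ΔH_II = 8094 − 9816 = −1722 kJ
ΔH_I − ΔH_II = +1626 kJ, so reaction II has the more negative ΔH; |ΔH_I − ΔH_II| = 1626 kJ.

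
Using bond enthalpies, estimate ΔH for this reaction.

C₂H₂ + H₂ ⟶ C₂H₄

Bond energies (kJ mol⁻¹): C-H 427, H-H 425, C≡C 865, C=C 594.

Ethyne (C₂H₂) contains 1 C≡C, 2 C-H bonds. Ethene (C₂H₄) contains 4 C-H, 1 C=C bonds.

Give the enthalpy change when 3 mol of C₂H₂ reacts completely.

Bonds broken (reactants):
  C≡C: 1 × 865 = 865
  C-H: 2 × 427 = 854
  H-H: 1 × 425 = 425
  Σ(broken) = 2144 kJ
Bonds formed (products):
  C-H: 4 × 427 = 1708
  C=C: 1 × 594 = 594
  Σ(formed) = 2302 kJ
ΔH = Σ(broken) − Σ(formed) = 2144 − 2302 = −158 kJ
For 3× the reaction as written: 3 × (−158) = −474 kJ

ΔH = −474 kJ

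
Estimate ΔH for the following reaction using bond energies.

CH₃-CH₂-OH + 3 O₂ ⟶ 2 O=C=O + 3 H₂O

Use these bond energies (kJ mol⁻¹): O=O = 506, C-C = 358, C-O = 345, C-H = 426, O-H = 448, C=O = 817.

ΔH ≈ −1157 kJ

Bonds broken (reactants):
  C-C: 1 × 358 = 358
  C-H: 5 × 426 = 2130
  C-O: 1 × 345 = 345
  O-H: 1 × 448 = 448
  O=O: 3 × 506 = 1518
  Σ(broken) = 4799 kJ
Bonds formed (products):
  C=O: 4 × 817 = 3268
  O-H: 6 × 448 = 2688
  Σ(formed) = 5956 kJ
ΔH = Σ(broken) − Σ(formed) = 4799 − 5956 = −1157 kJ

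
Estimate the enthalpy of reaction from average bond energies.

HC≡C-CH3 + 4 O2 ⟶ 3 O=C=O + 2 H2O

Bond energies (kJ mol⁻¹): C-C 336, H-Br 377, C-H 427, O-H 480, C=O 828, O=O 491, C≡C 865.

Bonds broken (reactants):
  C≡C: 1 × 865 = 865
  C-C: 1 × 336 = 336
  C-H: 4 × 427 = 1708
  O=O: 4 × 491 = 1964
  Σ(broken) = 4873 kJ
Bonds formed (products):
  C=O: 6 × 828 = 4968
  O-H: 4 × 480 = 1920
  Σ(formed) = 6888 kJ
ΔH = Σ(broken) − Σ(formed) = 4873 − 6888 = −2015 kJ

ΔH ≈ −2015 kJ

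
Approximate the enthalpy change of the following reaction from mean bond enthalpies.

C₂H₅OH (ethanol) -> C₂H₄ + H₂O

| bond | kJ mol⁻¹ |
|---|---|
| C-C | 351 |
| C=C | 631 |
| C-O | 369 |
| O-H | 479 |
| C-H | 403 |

ΔH ≈ +13 kJ

Bonds broken (reactants):
  C-C: 1 × 351 = 351
  C-H: 5 × 403 = 2015
  C-O: 1 × 369 = 369
  O-H: 1 × 479 = 479
  Σ(broken) = 3214 kJ
Bonds formed (products):
  C-H: 4 × 403 = 1612
  C=C: 1 × 631 = 631
  O-H: 2 × 479 = 958
  Σ(formed) = 3201 kJ
ΔH = Σ(broken) − Σ(formed) = 3214 − 3201 = +13 kJ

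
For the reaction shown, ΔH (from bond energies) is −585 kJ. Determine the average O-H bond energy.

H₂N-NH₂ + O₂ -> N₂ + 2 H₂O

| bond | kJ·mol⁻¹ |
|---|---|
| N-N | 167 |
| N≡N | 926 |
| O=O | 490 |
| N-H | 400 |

Let D be the O-H bond energy.
Σ(broken) = 4×400 + 1×167 + 1×490 = 2257
Σ(formed) = 1×926 + 4×D = 926 + 4D
ΔH = Σ(broken) − Σ(formed) = (2257) − (926 + 4D) = +1331 − 4D
Setting this equal to −585 kJ gives 4D = 1916, so D = 479 kJ/mol.

D(O-H) ≈ 479 kJ/mol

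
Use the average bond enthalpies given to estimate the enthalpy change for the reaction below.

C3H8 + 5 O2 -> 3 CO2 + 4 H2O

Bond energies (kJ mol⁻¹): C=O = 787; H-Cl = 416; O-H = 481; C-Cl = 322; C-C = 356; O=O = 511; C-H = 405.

Bonds broken (reactants):
  C-C: 2 × 356 = 712
  C-H: 8 × 405 = 3240
  O=O: 5 × 511 = 2555
  Σ(broken) = 6507 kJ
Bonds formed (products):
  C=O: 6 × 787 = 4722
  O-H: 8 × 481 = 3848
  Σ(formed) = 8570 kJ
ΔH = Σ(broken) − Σ(formed) = 6507 − 8570 = −2063 kJ

ΔH ≈ −2063 kJ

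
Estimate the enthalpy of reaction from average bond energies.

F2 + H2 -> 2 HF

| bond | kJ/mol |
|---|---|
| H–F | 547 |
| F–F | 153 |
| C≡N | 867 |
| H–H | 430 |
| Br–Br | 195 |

ΔH ≈ −511 kJ

Bonds broken (reactants):
  F–F: 1 × 153 = 153
  H–H: 1 × 430 = 430
  Σ(broken) = 583 kJ
Bonds formed (products):
  H–F: 2 × 547 = 1094
  Σ(formed) = 1094 kJ
ΔH = Σ(broken) − Σ(formed) = 583 − 1094 = −511 kJ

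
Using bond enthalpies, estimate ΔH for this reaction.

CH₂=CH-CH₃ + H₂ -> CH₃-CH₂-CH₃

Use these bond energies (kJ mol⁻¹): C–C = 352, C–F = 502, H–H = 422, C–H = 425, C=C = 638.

Bonds broken (reactants):
  C–C: 1 × 352 = 352
  C–H: 6 × 425 = 2550
  C=C: 1 × 638 = 638
  H–H: 1 × 422 = 422
  Σ(broken) = 3962 kJ
Bonds formed (products):
  C–C: 2 × 352 = 704
  C–H: 8 × 425 = 3400
  Σ(formed) = 4104 kJ
ΔH = Σ(broken) − Σ(formed) = 3962 − 4104 = −142 kJ

ΔH ≈ −142 kJ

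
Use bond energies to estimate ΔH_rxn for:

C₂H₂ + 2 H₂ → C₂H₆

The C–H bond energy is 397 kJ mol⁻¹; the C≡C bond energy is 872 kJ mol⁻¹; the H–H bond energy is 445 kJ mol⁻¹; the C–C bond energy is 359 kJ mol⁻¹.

ΔH ≈ −185 kJ

Bonds broken (reactants):
  C≡C: 1 × 872 = 872
  C–H: 2 × 397 = 794
  H–H: 2 × 445 = 890
  Σ(broken) = 2556 kJ
Bonds formed (products):
  C–C: 1 × 359 = 359
  C–H: 6 × 397 = 2382
  Σ(formed) = 2741 kJ
ΔH = Σ(broken) − Σ(formed) = 2556 − 2741 = −185 kJ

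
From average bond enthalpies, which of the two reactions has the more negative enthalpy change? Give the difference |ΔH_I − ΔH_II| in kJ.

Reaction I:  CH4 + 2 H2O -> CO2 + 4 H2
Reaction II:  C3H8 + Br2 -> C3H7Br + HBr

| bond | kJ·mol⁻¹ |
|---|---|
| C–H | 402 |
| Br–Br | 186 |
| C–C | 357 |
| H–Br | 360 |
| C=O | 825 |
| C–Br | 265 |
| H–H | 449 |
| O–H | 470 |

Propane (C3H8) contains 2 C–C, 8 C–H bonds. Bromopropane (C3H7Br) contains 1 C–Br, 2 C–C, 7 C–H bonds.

Reaction I:
  Bonds broken (reactants):
    C–H: 4 × 402 = 1608
    O–H: 4 × 470 = 1880
    Σ(broken) = 3488 kJ
  Bonds formed (products):
    C=O: 2 × 825 = 1650
    H–H: 4 × 449 = 1796
    Σ(formed) = 3446 kJ
  ΔH_I = 3488 − 3446 = +42 kJ
Reaction II:
  Bonds broken (reactants):
    Br–Br: 1 × 186 = 186
    C–C: 2 × 357 = 714
    C–H: 8 × 402 = 3216
    Σ(broken) = 4116 kJ
  Bonds formed (products):
    C–Br: 1 × 265 = 265
    C–C: 2 × 357 = 714
    C–H: 7 × 402 = 2814
    H–Br: 1 × 360 = 360
    Σ(formed) = 4153 kJ
  ΔH_II = 4116 − 4153 = −37 kJ
ΔH_I − ΔH_II = +79 kJ, so reaction II has the more negative ΔH; |ΔH_I − ΔH_II| = 79 kJ.

Reaction II, by 79 kJ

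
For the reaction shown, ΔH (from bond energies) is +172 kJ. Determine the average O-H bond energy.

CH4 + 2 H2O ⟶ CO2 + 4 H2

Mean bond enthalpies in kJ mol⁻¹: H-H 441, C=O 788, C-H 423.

Let D be the O-H bond energy.
Σ(broken) = 4×423 + 4×D = 1692 + 4D
Σ(formed) = 2×788 + 4×441 = 3340
ΔH = Σ(broken) − Σ(formed) = (1692 + 4D) − (3340) = −1648 + 4D
Setting this equal to +172 kJ gives 4D = 1820, so D = 455 kJ/mol.

D(O-H) ≈ 455 kJ/mol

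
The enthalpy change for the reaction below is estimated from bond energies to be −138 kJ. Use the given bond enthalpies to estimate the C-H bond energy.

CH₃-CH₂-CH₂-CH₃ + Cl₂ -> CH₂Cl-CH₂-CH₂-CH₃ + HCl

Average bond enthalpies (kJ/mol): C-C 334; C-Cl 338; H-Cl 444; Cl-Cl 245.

D(C-H) ≈ 399 kJ/mol

Let D be the C-H bond energy.
Σ(broken) = 3×334 + 10×D + 1×245 = 1247 + 10D
Σ(formed) = 3×334 + 1×338 + 9×D + 1×444 = 1784 + 9D
ΔH = Σ(broken) − Σ(formed) = (1247 + 10D) − (1784 + 9D) = −537 + D
Setting this equal to −138 kJ gives D = 399 kJ/mol.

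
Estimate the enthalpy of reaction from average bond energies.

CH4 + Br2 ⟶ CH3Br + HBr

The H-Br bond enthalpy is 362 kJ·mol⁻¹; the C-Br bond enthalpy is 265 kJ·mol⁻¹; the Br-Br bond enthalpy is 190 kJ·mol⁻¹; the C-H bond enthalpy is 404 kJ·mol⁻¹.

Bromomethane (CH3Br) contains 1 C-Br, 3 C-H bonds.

ΔH ≈ −33 kJ

Bonds broken (reactants):
  Br-Br: 1 × 190 = 190
  C-H: 4 × 404 = 1616
  Σ(broken) = 1806 kJ
Bonds formed (products):
  C-Br: 1 × 265 = 265
  C-H: 3 × 404 = 1212
  H-Br: 1 × 362 = 362
  Σ(formed) = 1839 kJ
ΔH = Σ(broken) − Σ(formed) = 1806 − 1839 = −33 kJ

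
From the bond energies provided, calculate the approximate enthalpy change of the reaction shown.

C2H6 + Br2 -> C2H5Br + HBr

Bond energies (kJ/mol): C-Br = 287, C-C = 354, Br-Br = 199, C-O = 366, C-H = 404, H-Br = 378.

Bonds broken (reactants):
  Br-Br: 1 × 199 = 199
  C-C: 1 × 354 = 354
  C-H: 6 × 404 = 2424
  Σ(broken) = 2977 kJ
Bonds formed (products):
  C-Br: 1 × 287 = 287
  C-C: 1 × 354 = 354
  C-H: 5 × 404 = 2020
  H-Br: 1 × 378 = 378
  Σ(formed) = 3039 kJ
ΔH = Σ(broken) − Σ(formed) = 2977 − 3039 = −62 kJ

ΔH ≈ −62 kJ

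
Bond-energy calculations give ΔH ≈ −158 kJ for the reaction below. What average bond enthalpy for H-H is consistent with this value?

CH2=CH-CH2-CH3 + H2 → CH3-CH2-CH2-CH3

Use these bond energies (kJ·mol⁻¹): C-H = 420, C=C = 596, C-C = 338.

Let D be the H-H bond energy.
Σ(broken) = 2×338 + 8×420 + 1×596 + 1×D = 4632 + D
Σ(formed) = 3×338 + 10×420 = 5214
ΔH = Σ(broken) − Σ(formed) = (4632 + D) − (5214) = −582 + D
Setting this equal to −158 kJ gives D = 424 kJ/mol.

D(H-H) ≈ 424 kJ/mol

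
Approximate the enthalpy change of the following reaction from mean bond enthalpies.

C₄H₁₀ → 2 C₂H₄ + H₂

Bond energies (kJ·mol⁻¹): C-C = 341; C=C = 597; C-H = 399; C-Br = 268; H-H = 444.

ΔH ≈ +183 kJ

Bonds broken (reactants):
  C-C: 3 × 341 = 1023
  C-H: 10 × 399 = 3990
  Σ(broken) = 5013 kJ
Bonds formed (products):
  C-H: 8 × 399 = 3192
  C=C: 2 × 597 = 1194
  H-H: 1 × 444 = 444
  Σ(formed) = 4830 kJ
ΔH = Σ(broken) − Σ(formed) = 5013 − 4830 = +183 kJ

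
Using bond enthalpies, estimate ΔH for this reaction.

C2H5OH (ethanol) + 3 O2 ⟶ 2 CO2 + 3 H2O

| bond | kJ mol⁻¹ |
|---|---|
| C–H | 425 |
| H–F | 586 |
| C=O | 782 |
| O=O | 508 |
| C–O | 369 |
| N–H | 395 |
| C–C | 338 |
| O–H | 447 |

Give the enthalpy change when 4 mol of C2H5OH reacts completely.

Bonds broken (reactants):
  C–C: 1 × 338 = 338
  C–H: 5 × 425 = 2125
  C–O: 1 × 369 = 369
  O–H: 1 × 447 = 447
  O=O: 3 × 508 = 1524
  Σ(broken) = 4803 kJ
Bonds formed (products):
  C=O: 4 × 782 = 3128
  O–H: 6 × 447 = 2682
  Σ(formed) = 5810 kJ
ΔH = Σ(broken) − Σ(formed) = 4803 − 5810 = −1007 kJ
For 4× the reaction as written: 4 × (−1007) = −4028 kJ

ΔH = −4028 kJ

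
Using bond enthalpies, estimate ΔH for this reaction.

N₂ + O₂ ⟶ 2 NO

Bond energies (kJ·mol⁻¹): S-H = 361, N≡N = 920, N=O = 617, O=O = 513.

Bonds broken (reactants):
  N≡N: 1 × 920 = 920
  O=O: 1 × 513 = 513
  Σ(broken) = 1433 kJ
Bonds formed (products):
  N=O: 2 × 617 = 1234
  Σ(formed) = 1234 kJ
ΔH = Σ(broken) − Σ(formed) = 1433 − 1234 = +199 kJ

ΔH ≈ +199 kJ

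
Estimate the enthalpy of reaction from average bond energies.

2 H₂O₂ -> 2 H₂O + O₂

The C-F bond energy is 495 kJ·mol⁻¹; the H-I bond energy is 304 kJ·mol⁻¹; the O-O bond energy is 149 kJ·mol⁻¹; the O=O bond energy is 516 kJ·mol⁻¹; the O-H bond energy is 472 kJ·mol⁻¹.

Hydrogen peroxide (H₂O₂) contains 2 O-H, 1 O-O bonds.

Bonds broken (reactants):
  O-H: 4 × 472 = 1888
  O-O: 2 × 149 = 298
  Σ(broken) = 2186 kJ
Bonds formed (products):
  O-H: 4 × 472 = 1888
  O=O: 1 × 516 = 516
  Σ(formed) = 2404 kJ
ΔH = Σ(broken) − Σ(formed) = 2186 − 2404 = −218 kJ

ΔH ≈ −218 kJ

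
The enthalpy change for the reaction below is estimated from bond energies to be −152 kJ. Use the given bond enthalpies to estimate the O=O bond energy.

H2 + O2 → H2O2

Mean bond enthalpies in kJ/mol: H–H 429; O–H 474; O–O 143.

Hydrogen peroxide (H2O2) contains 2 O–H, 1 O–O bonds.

Let D be the O=O bond energy.
Σ(broken) = 1×429 + 1×D = 429 + D
Σ(formed) = 2×474 + 1×143 = 1091
ΔH = Σ(broken) − Σ(formed) = (429 + D) − (1091) = −662 + D
Setting this equal to −152 kJ gives D = 510 kJ/mol.

D(O=O) ≈ 510 kJ/mol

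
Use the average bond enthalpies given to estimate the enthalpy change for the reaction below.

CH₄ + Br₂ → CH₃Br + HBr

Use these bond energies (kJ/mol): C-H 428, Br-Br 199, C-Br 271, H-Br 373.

Bonds broken (reactants):
  Br-Br: 1 × 199 = 199
  C-H: 4 × 428 = 1712
  Σ(broken) = 1911 kJ
Bonds formed (products):
  C-Br: 1 × 271 = 271
  C-H: 3 × 428 = 1284
  H-Br: 1 × 373 = 373
  Σ(formed) = 1928 kJ
ΔH = Σ(broken) − Σ(formed) = 1911 − 1928 = −17 kJ

ΔH ≈ −17 kJ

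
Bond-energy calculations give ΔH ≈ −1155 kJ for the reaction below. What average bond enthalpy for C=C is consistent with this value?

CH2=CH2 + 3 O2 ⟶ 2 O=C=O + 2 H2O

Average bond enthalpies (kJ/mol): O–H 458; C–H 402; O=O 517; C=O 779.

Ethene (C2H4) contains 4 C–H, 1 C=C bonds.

D(C=C) ≈ 634 kJ/mol

Let D be the C=C bond energy.
Σ(broken) = 4×402 + 1×D + 3×517 = 3159 + D
Σ(formed) = 4×779 + 4×458 = 4948
ΔH = Σ(broken) − Σ(formed) = (3159 + D) − (4948) = −1789 + D
Setting this equal to −1155 kJ gives D = 634 kJ/mol.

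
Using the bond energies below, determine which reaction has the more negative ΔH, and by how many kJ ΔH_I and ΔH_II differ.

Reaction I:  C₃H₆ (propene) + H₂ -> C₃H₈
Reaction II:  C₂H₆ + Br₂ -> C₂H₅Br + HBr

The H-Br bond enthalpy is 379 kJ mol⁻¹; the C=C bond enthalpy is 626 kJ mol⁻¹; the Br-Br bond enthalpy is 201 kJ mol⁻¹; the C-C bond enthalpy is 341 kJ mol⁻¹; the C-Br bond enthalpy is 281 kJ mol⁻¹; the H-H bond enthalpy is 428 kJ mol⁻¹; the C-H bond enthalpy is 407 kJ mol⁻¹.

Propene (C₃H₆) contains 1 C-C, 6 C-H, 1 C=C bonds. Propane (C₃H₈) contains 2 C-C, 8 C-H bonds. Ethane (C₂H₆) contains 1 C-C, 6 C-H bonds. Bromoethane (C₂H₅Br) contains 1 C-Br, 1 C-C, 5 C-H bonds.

Reaction I, by 49 kJ

Reaction I:
  Bonds broken (reactants):
    C-C: 1 × 341 = 341
    C-H: 6 × 407 = 2442
    C=C: 1 × 626 = 626
    H-H: 1 × 428 = 428
    Σ(broken) = 3837 kJ
  Bonds formed (products):
    C-C: 2 × 341 = 682
    C-H: 8 × 407 = 3256
    Σ(formed) = 3938 kJ
  ΔH_I = 3837 − 3938 = −101 kJ
Reaction II:
  Bonds broken (reactants):
    Br-Br: 1 × 201 = 201
    C-C: 1 × 341 = 341
    C-H: 6 × 407 = 2442
    Σ(broken) = 2984 kJ
  Bonds formed (products):
    C-Br: 1 × 281 = 281
    C-C: 1 × 341 = 341
    C-H: 5 × 407 = 2035
    H-Br: 1 × 379 = 379
    Σ(formed) = 3036 kJ
  ΔH_II = 2984 − 3036 = −52 kJ
ΔH_I − ΔH_II = −49 kJ, so reaction I has the more negative ΔH; |ΔH_I − ΔH_II| = 49 kJ.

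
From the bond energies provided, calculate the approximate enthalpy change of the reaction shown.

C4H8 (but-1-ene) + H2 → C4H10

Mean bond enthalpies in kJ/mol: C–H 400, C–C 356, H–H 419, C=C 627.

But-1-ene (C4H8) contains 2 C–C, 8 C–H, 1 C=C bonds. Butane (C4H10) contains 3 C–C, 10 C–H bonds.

Bonds broken (reactants):
  C–C: 2 × 356 = 712
  C–H: 8 × 400 = 3200
  C=C: 1 × 627 = 627
  H–H: 1 × 419 = 419
  Σ(broken) = 4958 kJ
Bonds formed (products):
  C–C: 3 × 356 = 1068
  C–H: 10 × 400 = 4000
  Σ(formed) = 5068 kJ
ΔH = Σ(broken) − Σ(formed) = 4958 − 5068 = −110 kJ

ΔH ≈ −110 kJ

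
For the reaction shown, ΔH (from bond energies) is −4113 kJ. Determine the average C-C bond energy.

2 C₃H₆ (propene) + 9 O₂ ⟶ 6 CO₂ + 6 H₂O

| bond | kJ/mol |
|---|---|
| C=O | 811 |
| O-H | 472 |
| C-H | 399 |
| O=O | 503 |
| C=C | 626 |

D(C-C) ≈ 358 kJ/mol

Let D be the C-C bond energy.
Σ(broken) = 2×D + 12×399 + 2×626 + 9×503 = 10567 + 2D
Σ(formed) = 12×811 + 12×472 = 15396
ΔH = Σ(broken) − Σ(formed) = (10567 + 2D) − (15396) = −4829 + 2D
Setting this equal to −4113 kJ gives 2D = 716, so D = 358 kJ/mol.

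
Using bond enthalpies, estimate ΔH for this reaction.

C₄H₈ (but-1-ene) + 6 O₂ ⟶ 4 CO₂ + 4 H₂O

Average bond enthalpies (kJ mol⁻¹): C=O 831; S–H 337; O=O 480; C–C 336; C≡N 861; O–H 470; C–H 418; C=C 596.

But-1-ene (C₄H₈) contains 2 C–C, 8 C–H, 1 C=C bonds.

Bonds broken (reactants):
  C–C: 2 × 336 = 672
  C–H: 8 × 418 = 3344
  C=C: 1 × 596 = 596
  O=O: 6 × 480 = 2880
  Σ(broken) = 7492 kJ
Bonds formed (products):
  C=O: 8 × 831 = 6648
  O–H: 8 × 470 = 3760
  Σ(formed) = 10408 kJ
ΔH = Σ(broken) − Σ(formed) = 7492 − 10408 = −2916 kJ

ΔH ≈ −2916 kJ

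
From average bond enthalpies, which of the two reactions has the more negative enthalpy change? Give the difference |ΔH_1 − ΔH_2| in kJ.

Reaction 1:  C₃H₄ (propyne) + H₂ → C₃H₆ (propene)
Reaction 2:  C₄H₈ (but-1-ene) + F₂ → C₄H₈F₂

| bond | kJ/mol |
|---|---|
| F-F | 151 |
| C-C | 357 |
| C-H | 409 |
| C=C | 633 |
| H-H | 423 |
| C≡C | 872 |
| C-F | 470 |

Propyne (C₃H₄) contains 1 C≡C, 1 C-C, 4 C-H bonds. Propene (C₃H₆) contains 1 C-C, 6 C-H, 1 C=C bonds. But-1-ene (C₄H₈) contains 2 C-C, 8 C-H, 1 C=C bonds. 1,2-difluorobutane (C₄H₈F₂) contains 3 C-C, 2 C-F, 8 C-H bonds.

Reaction 1:
  Bonds broken (reactants):
    C≡C: 1 × 872 = 872
    C-C: 1 × 357 = 357
    C-H: 4 × 409 = 1636
    H-H: 1 × 423 = 423
    Σ(broken) = 3288 kJ
  Bonds formed (products):
    C-C: 1 × 357 = 357
    C-H: 6 × 409 = 2454
    C=C: 1 × 633 = 633
    Σ(formed) = 3444 kJ
  ΔH_1 = 3288 − 3444 = −156 kJ
Reaction 2:
  Bonds broken (reactants):
    C-C: 2 × 357 = 714
    C-H: 8 × 409 = 3272
    C=C: 1 × 633 = 633
    F-F: 1 × 151 = 151
    Σ(broken) = 4770 kJ
  Bonds formed (products):
    C-C: 3 × 357 = 1071
    C-F: 2 × 470 = 940
    C-H: 8 × 409 = 3272
    Σ(formed) = 5283 kJ
  ΔH_2 = 4770 − 5283 = −513 kJ
ΔH_1 − ΔH_2 = +357 kJ, so reaction 2 has the more negative ΔH; |ΔH_1 − ΔH_2| = 357 kJ.

Reaction 2, by 357 kJ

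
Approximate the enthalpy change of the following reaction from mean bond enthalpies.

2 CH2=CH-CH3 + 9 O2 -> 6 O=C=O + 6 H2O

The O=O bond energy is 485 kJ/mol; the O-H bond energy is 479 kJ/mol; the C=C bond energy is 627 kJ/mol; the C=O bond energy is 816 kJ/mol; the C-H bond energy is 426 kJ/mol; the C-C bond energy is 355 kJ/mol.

Bonds broken (reactants):
  C-C: 2 × 355 = 710
  C-H: 12 × 426 = 5112
  C=C: 2 × 627 = 1254
  O=O: 9 × 485 = 4365
  Σ(broken) = 11441 kJ
Bonds formed (products):
  C=O: 12 × 816 = 9792
  O-H: 12 × 479 = 5748
  Σ(formed) = 15540 kJ
ΔH = Σ(broken) − Σ(formed) = 11441 − 15540 = −4099 kJ

ΔH ≈ −4099 kJ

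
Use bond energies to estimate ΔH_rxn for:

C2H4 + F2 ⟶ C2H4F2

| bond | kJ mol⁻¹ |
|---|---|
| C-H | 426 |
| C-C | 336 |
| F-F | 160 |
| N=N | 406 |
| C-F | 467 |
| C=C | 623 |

Bonds broken (reactants):
  C-H: 4 × 426 = 1704
  C=C: 1 × 623 = 623
  F-F: 1 × 160 = 160
  Σ(broken) = 2487 kJ
Bonds formed (products):
  C-C: 1 × 336 = 336
  C-F: 2 × 467 = 934
  C-H: 4 × 426 = 1704
  Σ(formed) = 2974 kJ
ΔH = Σ(broken) − Σ(formed) = 2487 − 2974 = −487 kJ

ΔH ≈ −487 kJ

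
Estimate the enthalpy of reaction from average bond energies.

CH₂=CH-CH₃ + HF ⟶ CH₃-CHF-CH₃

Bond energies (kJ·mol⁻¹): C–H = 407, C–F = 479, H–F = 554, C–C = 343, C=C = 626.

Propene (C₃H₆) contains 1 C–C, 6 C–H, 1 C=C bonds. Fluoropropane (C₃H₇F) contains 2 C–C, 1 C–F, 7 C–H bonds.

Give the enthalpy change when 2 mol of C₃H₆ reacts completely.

ΔH = −98 kJ

Bonds broken (reactants):
  C–C: 1 × 343 = 343
  C–H: 6 × 407 = 2442
  C=C: 1 × 626 = 626
  H–F: 1 × 554 = 554
  Σ(broken) = 3965 kJ
Bonds formed (products):
  C–C: 2 × 343 = 686
  C–F: 1 × 479 = 479
  C–H: 7 × 407 = 2849
  Σ(formed) = 4014 kJ
ΔH = Σ(broken) − Σ(formed) = 3965 − 4014 = −49 kJ
For 2× the reaction as written: 2 × (−49) = −98 kJ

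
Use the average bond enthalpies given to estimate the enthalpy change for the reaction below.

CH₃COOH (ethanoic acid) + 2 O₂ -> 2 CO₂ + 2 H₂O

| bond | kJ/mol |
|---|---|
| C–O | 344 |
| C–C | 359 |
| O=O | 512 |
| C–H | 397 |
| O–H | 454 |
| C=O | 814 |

Bonds broken (reactants):
  C–C: 1 × 359 = 359
  C–H: 3 × 397 = 1191
  C–O: 1 × 344 = 344
  C=O: 1 × 814 = 814
  O–H: 1 × 454 = 454
  O=O: 2 × 512 = 1024
  Σ(broken) = 4186 kJ
Bonds formed (products):
  C=O: 4 × 814 = 3256
  O–H: 4 × 454 = 1816
  Σ(formed) = 5072 kJ
ΔH = Σ(broken) − Σ(formed) = 4186 − 5072 = −886 kJ

ΔH ≈ −886 kJ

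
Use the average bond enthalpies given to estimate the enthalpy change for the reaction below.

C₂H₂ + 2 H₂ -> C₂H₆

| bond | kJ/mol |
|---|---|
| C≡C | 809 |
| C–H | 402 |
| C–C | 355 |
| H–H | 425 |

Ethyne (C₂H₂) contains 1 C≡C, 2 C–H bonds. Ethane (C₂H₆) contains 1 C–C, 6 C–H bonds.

ΔH ≈ −304 kJ

Bonds broken (reactants):
  C≡C: 1 × 809 = 809
  C–H: 2 × 402 = 804
  H–H: 2 × 425 = 850
  Σ(broken) = 2463 kJ
Bonds formed (products):
  C–C: 1 × 355 = 355
  C–H: 6 × 402 = 2412
  Σ(formed) = 2767 kJ
ΔH = Σ(broken) − Σ(formed) = 2463 − 2767 = −304 kJ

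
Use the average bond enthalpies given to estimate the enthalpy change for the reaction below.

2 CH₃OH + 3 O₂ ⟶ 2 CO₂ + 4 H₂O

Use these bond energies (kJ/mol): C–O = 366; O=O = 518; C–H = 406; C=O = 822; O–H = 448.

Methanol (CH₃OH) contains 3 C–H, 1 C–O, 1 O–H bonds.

ΔH ≈ −1254 kJ

Bonds broken (reactants):
  C–H: 6 × 406 = 2436
  C–O: 2 × 366 = 732
  O–H: 2 × 448 = 896
  O=O: 3 × 518 = 1554
  Σ(broken) = 5618 kJ
Bonds formed (products):
  C=O: 4 × 822 = 3288
  O–H: 8 × 448 = 3584
  Σ(formed) = 6872 kJ
ΔH = Σ(broken) − Σ(formed) = 5618 − 6872 = −1254 kJ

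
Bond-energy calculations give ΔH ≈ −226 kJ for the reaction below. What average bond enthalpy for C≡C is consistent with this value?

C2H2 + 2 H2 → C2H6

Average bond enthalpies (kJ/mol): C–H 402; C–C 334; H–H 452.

Let D be the C≡C bond energy.
Σ(broken) = 1×D + 2×402 + 2×452 = 1708 + D
Σ(formed) = 1×334 + 6×402 = 2746
ΔH = Σ(broken) − Σ(formed) = (1708 + D) − (2746) = −1038 + D
Setting this equal to −226 kJ gives D = 812 kJ/mol.

D(C≡C) ≈ 812 kJ/mol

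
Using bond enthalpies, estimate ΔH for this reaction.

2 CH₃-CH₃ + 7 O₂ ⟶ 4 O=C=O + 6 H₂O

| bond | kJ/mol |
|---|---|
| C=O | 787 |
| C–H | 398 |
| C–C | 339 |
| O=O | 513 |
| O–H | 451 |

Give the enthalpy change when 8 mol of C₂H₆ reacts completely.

Bonds broken (reactants):
  C–C: 2 × 339 = 678
  C–H: 12 × 398 = 4776
  O=O: 7 × 513 = 3591
  Σ(broken) = 9045 kJ
Bonds formed (products):
  C=O: 8 × 787 = 6296
  O–H: 12 × 451 = 5412
  Σ(formed) = 11708 kJ
ΔH = Σ(broken) − Σ(formed) = 9045 − 11708 = −2663 kJ
For 4× the reaction as written: 4 × (−2663) = −10652 kJ

ΔH = −10652 kJ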